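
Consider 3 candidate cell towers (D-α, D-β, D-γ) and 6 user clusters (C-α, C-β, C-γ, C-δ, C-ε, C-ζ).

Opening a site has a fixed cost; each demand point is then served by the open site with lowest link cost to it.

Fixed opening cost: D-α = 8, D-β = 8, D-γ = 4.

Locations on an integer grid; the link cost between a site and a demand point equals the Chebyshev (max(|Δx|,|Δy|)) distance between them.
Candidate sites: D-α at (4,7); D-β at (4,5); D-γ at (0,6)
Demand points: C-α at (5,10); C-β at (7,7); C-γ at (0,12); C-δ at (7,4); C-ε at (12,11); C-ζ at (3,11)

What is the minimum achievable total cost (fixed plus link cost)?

Open {D-α}: assign each demand point to its cheapest open site.
  C-α→D-α 3, C-β→D-α 3, C-γ→D-α 5, C-δ→D-α 3, C-ε→D-α 8, C-ζ→D-α 4
  link cost 26, fixed 8 → total 34.
Compare {D-α, D-γ}: link cost 26 + fixed 12 = 38.
Compare {D-β}: link cost 32 + fixed 8 = 40.
Compare {D-α, D-β}: link cost 26 + fixed 16 = 42.
All other subsets cost ≥ 38. Minimum total cost: 34.

34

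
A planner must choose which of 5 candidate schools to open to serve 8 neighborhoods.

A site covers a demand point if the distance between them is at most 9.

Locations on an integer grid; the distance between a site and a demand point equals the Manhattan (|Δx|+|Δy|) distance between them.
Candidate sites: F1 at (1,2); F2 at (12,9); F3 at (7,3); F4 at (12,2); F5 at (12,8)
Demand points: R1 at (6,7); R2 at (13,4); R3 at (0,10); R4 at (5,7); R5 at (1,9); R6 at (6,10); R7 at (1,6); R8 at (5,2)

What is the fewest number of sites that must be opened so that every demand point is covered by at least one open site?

2

Coverage sets (demand points within 9 of each site):
  F1: {R3, R4, R5, R7, R8}
  F2: {R1, R2, R4, R6}
  F3: {R1, R2, R4, R6, R7, R8}
  F4: {R2, R8}
  F5: {R1, R2, R4, R6}
No single site covers all 8 demand points.
But {F1, F2} covers everything, so the minimum is 2.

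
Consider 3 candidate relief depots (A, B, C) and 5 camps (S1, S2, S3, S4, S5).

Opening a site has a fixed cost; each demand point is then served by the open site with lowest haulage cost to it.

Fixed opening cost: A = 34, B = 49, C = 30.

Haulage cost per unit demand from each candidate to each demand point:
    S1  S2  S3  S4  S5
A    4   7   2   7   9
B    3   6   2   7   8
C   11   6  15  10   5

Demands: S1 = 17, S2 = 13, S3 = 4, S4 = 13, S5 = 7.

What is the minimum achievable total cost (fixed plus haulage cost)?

Open {B}: assign each demand point to its cheapest open site.
  S1→B 17×3=51, S2→B 13×6=78, S3→B 4×2=8, S4→B 13×7=91, S5→B 7×8=56
  haulage cost 284, fixed 49 → total 333.
Compare {B, C}: haulage cost 263 + fixed 79 = 342.
Compare {A, C}: haulage cost 280 + fixed 64 = 344.
Compare {A}: haulage cost 321 + fixed 34 = 355.
All other subsets cost ≥ 342. Minimum total cost: 333.

333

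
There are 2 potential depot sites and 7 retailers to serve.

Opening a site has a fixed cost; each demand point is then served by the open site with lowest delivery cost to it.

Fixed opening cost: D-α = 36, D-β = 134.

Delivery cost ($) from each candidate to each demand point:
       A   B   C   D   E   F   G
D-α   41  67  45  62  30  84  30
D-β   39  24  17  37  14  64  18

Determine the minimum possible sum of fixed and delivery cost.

347

Open {D-β}: assign each demand point to its cheapest open site.
  A→D-β 39, B→D-β 24, C→D-β 17, D→D-β 37, E→D-β 14, F→D-β 64, G→D-β 18
  delivery cost 213, fixed 134 → total 347.
Compare {D-α, D-β}: delivery cost 213 + fixed 170 = 383.
Compare {D-α}: delivery cost 359 + fixed 36 = 395.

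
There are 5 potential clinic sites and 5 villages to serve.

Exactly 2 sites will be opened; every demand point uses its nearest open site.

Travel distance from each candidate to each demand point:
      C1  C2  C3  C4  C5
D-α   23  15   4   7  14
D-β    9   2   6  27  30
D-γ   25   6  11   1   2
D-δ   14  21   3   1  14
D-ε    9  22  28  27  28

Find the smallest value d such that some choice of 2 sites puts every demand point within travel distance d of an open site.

Open {D-β, D-γ}.
  Farthest demand point is C1 at travel distance 9 (to D-β); all others are ≤ 9.
With {D-γ, D-ε} the worst case is 11.
With {D-α, D-β} the worst case is 14.
No size-2 selection achieves below 9.

9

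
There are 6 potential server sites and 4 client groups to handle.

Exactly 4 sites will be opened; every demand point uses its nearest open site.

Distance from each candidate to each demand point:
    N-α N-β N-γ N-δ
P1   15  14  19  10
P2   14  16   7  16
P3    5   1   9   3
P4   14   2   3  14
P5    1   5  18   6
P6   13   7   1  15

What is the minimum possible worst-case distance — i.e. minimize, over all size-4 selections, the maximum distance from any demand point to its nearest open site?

Open {P1, P3, P4, P5}.
  Farthest demand point is N-γ at distance 3 (to P4); all others are ≤ 3.
With {P1, P3, P5, P6} the worst case is 3.
With {P2, P3, P4, P5} the worst case is 3.
No size-4 selection achieves below 3.

3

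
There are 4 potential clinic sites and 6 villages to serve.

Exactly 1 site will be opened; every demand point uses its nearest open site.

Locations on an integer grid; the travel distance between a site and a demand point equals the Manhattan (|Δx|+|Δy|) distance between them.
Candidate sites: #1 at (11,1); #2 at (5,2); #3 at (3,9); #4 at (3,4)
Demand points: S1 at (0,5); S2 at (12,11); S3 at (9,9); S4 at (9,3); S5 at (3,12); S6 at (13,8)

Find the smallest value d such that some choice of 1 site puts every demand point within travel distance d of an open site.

Open {#3}.
  Farthest demand point is S4 at travel distance 12 (to #3); all others are ≤ 12.
With {#2} the worst case is 16.
With {#4} the worst case is 16.
No size-1 selection achieves below 12.

12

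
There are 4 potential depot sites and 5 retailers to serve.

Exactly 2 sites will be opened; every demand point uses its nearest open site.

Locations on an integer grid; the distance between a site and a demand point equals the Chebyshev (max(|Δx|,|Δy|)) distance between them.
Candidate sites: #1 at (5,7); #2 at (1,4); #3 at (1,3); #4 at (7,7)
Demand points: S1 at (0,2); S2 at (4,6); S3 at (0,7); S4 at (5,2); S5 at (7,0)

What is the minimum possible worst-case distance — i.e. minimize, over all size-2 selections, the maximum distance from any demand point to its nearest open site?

Open {#1, #2}.
  Farthest demand point is S5 at distance 6 (to #2); all others are ≤ 6.
With {#1, #3} the worst case is 6.
With {#2, #3} the worst case is 6.
No size-2 selection achieves below 6.

6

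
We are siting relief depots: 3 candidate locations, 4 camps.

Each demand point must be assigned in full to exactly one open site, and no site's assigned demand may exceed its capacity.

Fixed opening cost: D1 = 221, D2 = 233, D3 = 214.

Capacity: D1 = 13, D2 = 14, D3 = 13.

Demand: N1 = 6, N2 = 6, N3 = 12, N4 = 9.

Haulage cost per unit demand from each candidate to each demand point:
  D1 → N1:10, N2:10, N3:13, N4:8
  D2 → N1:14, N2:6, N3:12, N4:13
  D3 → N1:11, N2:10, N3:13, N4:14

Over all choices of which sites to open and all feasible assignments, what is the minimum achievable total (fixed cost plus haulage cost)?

1010

Open {D1, D2, D3}; cheapest assignment that respects the capacities:
  D1 (cap 13, load 9): N4 — cost 9×8 = 72
  D2 (cap 14, load 12): N3 — cost 12×12 = 144
  D3 (cap 13, load 12): N1, N2 — cost 6×11 + 6×10 = 126
  Shipping 342, fixed 668 → total 1010.
  Any other capacity-feasible assignment to {D1, D2, D3} ships for at least 342.
Total demand is 33 and no other set of sites has combined capacity ≥ 33, so {D1, D2, D3} is the only feasible choice of open sites. Minimum: 1010.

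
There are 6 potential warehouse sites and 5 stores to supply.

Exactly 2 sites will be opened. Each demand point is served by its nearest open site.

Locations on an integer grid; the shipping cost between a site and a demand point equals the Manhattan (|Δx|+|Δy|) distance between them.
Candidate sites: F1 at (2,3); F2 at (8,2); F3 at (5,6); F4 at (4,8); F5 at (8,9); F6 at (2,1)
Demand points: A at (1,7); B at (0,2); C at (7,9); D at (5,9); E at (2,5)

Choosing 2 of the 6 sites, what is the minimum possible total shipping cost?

14

Open {F1, F5}.
  A→F1 5, B→F1 3, C→F5 1, D→F5 3, E→F1 2  ⇒ total 14.
Compare {F1, F4}: total 15.
Compare {F4, F6}: total 17.
No size-2 selection does better; minimum is 14.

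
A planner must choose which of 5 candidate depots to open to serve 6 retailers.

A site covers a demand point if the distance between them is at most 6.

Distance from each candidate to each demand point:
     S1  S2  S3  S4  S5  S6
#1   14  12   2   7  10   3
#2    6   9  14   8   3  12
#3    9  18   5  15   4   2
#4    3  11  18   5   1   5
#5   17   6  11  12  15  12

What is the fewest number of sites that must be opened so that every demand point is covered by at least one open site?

Coverage sets (demand points within 6 of each site):
  #1: {S3, S6}
  #2: {S1, S5}
  #3: {S3, S5, S6}
  #4: {S1, S4, S5, S6}
  #5: {S2}
No 2 sites suffice: every size-2 union leaves at least one demand point uncovered.
But {#1, #4, #5} covers everything, so the minimum is 3.

3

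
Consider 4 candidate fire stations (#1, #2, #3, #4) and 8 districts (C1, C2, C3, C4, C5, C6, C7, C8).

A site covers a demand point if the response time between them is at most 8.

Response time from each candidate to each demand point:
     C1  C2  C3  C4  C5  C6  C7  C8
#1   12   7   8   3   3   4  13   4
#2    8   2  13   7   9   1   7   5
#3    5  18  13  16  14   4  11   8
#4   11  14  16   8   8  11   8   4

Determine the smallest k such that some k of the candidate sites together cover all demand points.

2

Coverage sets (demand points within 8 of each site):
  #1: {C2, C3, C4, C5, C6, C8}
  #2: {C1, C2, C4, C6, C7, C8}
  #3: {C1, C6, C8}
  #4: {C4, C5, C7, C8}
No single site covers all 8 demand points.
But {#1, #2} covers everything, so the minimum is 2.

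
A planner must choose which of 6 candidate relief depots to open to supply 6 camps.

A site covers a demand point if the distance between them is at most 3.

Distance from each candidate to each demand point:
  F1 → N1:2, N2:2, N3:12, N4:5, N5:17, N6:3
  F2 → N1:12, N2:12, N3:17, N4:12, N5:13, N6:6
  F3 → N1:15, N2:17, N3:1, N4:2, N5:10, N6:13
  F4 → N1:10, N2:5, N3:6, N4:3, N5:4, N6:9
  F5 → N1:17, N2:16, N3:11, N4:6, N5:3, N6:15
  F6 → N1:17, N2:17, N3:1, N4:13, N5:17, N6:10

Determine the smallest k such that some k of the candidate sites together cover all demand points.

3

Coverage sets (demand points within 3 of each site):
  F1: {N1, N2, N6}
  F2: {}
  F3: {N3, N4}
  F4: {N4}
  F5: {N5}
  F6: {N3}
No 2 sites suffice: every size-2 union leaves at least one demand point uncovered.
But {F1, F3, F5} covers everything, so the minimum is 3.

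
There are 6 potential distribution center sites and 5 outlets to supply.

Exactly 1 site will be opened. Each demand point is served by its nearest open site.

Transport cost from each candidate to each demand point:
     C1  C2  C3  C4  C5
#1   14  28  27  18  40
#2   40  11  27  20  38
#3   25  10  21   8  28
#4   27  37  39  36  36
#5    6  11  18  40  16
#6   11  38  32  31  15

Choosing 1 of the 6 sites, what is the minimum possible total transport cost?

91

Open {#5}.
  C1→#5 6, C2→#5 11, C3→#5 18, C4→#5 40, C5→#5 16  ⇒ total 91.
Compare {#3}: total 92.
Compare {#1}: total 127.
No size-1 selection does better; minimum is 91.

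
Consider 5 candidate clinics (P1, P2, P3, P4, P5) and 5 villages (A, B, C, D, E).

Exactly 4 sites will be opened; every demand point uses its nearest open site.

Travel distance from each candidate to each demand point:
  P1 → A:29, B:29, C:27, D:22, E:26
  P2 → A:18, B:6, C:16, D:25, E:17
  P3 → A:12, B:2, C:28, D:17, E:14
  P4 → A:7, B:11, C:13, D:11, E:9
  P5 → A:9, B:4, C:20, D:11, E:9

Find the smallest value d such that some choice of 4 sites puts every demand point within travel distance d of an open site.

Open {P1, P2, P3, P4}.
  Farthest demand point is C at travel distance 13 (to P4); all others are ≤ 13.
With {P1, P2, P4, P5} the worst case is 13.
With {P1, P3, P4, P5} the worst case is 13.
No size-4 selection achieves below 13.

13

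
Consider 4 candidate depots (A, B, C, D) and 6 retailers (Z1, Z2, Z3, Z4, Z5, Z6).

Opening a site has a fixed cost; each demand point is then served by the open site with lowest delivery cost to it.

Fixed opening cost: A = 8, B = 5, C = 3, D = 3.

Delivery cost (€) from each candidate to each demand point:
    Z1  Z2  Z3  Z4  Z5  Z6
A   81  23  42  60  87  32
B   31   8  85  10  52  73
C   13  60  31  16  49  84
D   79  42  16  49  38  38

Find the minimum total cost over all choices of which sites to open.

Open {B, C, D}: assign each demand point to its cheapest open site.
  Z1→C 13, Z2→B 8, Z3→D 16, Z4→B 10, Z5→D 38, Z6→D 38
  delivery cost 123, fixed 11 → total 134.
Compare {A, B, C, D}: delivery cost 117 + fixed 19 = 136.
Compare {B, D}: delivery cost 141 + fixed 8 = 149.
Compare {A, B, D}: delivery cost 135 + fixed 16 = 151.
All other subsets cost ≥ 136. Minimum total cost: 134.

134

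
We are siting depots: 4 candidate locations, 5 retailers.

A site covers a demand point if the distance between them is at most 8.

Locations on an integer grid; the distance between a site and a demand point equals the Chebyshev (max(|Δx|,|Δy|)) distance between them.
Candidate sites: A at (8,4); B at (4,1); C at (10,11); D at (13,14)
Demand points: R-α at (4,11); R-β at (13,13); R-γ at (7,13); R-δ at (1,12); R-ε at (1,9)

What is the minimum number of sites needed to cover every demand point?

2

Coverage sets (demand points within 8 of each site):
  A: {R-α, R-δ, R-ε}
  B: {R-ε}
  C: {R-α, R-β, R-γ}
  D: {R-β, R-γ}
No single site covers all 5 demand points.
But {A, C} covers everything, so the minimum is 2.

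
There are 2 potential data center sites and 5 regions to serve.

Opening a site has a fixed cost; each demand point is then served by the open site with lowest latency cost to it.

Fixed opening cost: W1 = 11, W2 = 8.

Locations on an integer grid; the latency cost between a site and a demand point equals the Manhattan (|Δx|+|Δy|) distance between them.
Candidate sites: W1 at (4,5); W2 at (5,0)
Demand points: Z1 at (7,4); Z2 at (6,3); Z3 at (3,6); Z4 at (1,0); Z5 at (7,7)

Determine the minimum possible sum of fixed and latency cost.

Open {W1}: assign each demand point to its cheapest open site.
  Z1→W1 4, Z2→W1 4, Z3→W1 2, Z4→W1 8, Z5→W1 5
  latency cost 23, fixed 11 → total 34.
Compare {W1, W2}: latency cost 19 + fixed 19 = 38.
Compare {W2}: latency cost 31 + fixed 8 = 39.

34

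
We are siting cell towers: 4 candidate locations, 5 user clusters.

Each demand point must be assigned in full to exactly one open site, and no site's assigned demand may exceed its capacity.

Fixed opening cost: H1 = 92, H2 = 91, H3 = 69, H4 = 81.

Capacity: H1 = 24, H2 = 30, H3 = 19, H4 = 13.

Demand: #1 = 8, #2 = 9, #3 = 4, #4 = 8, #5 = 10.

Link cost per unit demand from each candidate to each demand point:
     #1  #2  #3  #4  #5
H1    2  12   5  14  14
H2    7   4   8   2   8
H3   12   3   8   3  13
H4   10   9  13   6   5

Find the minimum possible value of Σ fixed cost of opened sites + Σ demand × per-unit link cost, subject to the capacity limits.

351

Open {H1, H2}; cheapest assignment that respects the capacities:
  H1 (cap 24, load 12): #1, #3 — cost 8×2 + 4×5 = 36
  H2 (cap 30, load 27): #2, #4, #5 — cost 9×4 + 8×2 + 10×8 = 132
  Shipping 168, fixed 183 → total 351.
  Any other capacity-feasible assignment to {H1, H2} ships for at least 168.
Compare {H2, H4}: its best feasible assignment gives total 362.
Compare {H2, H3}: its best feasible assignment gives total 371.
Every other set of open sites that can feasibly serve all demand totals ≥ 362 even under its best assignment. Minimum: 351.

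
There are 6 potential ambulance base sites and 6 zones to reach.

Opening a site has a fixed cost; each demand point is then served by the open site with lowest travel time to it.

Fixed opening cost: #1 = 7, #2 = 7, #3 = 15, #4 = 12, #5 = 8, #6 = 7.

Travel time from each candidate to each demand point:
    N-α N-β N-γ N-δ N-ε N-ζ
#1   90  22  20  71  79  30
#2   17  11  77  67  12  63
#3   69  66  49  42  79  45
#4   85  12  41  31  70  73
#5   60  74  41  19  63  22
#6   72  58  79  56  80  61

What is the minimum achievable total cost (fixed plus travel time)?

123

Open {#1, #2, #5}: assign each demand point to its cheapest open site.
  N-α→#2 17, N-β→#2 11, N-γ→#1 20, N-δ→#5 19, N-ε→#2 12, N-ζ→#5 22
  travel time 101, fixed 22 → total 123.
Compare {#1, #2, #5, #6}: travel time 101 + fixed 29 = 130.
Compare {#1, #2, #4, #5}: travel time 101 + fixed 34 = 135.
Compare {#2, #5}: travel time 122 + fixed 15 = 137.
All other subsets cost ≥ 130. Minimum total cost: 123.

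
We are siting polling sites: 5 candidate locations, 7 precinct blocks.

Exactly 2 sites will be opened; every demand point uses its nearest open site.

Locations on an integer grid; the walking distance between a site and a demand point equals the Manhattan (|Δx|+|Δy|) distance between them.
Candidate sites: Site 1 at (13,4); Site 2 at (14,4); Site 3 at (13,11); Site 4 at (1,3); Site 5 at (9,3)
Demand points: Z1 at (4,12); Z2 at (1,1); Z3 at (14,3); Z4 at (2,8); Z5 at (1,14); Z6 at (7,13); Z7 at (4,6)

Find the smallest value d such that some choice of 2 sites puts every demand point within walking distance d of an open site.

Open {Site 3, Site 4}.
  Farthest demand point is Z5 at walking distance 11 (to Site 4); all others are ≤ 11.
With {Site 4, Site 5} the worst case is 12.
With {Site 1, Site 3} the worst case is 15.
No size-2 selection achieves below 11.

11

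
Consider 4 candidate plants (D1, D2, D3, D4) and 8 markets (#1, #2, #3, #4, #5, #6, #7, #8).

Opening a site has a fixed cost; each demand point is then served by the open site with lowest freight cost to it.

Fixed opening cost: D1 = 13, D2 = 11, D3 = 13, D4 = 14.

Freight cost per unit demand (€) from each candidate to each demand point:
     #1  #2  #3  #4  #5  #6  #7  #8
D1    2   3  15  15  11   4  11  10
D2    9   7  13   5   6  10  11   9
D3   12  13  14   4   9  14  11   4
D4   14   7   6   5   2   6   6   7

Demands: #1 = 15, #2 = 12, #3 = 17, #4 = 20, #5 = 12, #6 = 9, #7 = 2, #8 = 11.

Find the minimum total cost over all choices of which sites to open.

404

Open {D1, D3, D4}: assign each demand point to its cheapest open site.
  #1→D1 15×2=30, #2→D1 12×3=36, #3→D4 17×6=102, #4→D3 20×4=80, #5→D4 12×2=24, #6→D1 9×4=36, #7→D4 2×6=12, #8→D3 11×4=44
  freight cost 364, fixed 40 → total 404.
Compare {D1, D2, D3, D4}: freight cost 364 + fixed 51 = 415.
Compare {D1, D4}: freight cost 417 + fixed 27 = 444.
Compare {D1, D2, D4}: freight cost 417 + fixed 38 = 455.
All other subsets cost ≥ 415. Minimum total cost: 404.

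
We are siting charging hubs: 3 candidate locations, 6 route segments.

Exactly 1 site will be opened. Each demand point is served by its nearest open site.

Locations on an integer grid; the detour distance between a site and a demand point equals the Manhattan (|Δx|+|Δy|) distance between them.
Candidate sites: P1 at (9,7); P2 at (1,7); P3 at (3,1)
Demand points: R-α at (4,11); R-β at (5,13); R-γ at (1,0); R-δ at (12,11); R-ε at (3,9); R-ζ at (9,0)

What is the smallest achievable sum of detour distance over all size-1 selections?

Open {P1}.
  R-α→P1 9, R-β→P1 10, R-γ→P1 15, R-δ→P1 7, R-ε→P1 8, R-ζ→P1 7  ⇒ total 56.
Compare {P2}: total 58.
Compare {P3}: total 62.

56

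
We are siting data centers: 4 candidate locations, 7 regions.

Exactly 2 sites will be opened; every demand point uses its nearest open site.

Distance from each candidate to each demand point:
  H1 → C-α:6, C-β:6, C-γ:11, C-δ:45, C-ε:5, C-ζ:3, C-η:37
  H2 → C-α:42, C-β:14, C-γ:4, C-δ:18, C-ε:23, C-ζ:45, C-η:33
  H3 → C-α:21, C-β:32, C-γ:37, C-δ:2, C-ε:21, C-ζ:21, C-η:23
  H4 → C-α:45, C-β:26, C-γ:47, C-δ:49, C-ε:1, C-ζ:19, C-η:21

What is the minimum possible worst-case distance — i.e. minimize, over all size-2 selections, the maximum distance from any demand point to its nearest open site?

Open {H1, H3}.
  Farthest demand point is C-η at distance 23 (to H3); all others are ≤ 23.
With {H2, H3} the worst case is 23.
With {H1, H2} the worst case is 33.
No size-2 selection achieves below 23.

23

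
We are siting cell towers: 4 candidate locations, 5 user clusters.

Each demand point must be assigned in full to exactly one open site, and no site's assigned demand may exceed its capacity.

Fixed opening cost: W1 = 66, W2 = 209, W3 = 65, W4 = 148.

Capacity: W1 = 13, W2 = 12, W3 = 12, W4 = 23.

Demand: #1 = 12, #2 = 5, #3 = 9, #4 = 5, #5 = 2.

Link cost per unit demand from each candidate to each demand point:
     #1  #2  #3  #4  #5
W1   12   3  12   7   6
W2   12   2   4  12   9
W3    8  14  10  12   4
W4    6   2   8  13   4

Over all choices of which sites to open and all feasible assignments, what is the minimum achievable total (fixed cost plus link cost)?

416

Open {W1, W4}; cheapest assignment that respects the capacities:
  W1 (cap 13, load 10): #2, #4 — cost 5×3 + 5×7 = 50
  W4 (cap 23, load 23): #1, #3, #5 — cost 12×6 + 9×8 + 2×4 = 152
  Shipping 202, fixed 214 → total 416.
  Any other capacity-feasible assignment to {W1, W4} ships for at least 202.
Compare {W3, W4}: its best feasible assignment gives total 458.
Compare {W1, W3, W4}: its best feasible assignment gives total 481.
Every other set of open sites that can feasibly serve all demand totals ≥ 458 even under its best assignment. Minimum: 416.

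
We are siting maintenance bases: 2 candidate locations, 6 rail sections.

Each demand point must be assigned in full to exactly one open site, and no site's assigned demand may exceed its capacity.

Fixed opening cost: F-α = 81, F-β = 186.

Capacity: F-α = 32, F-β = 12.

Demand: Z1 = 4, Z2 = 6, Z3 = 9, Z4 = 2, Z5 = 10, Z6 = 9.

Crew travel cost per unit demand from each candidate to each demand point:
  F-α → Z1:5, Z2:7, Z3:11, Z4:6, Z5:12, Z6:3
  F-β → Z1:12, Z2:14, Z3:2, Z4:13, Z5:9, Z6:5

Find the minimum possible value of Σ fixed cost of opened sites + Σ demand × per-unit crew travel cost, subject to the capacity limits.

Open {F-α, F-β}; cheapest assignment that respects the capacities:
  F-α (cap 32, load 31): Z1, Z2, Z4, Z5, Z6 — cost 4×5 + 6×7 + 2×6 + 10×12 + 9×3 = 221
  F-β (cap 12, load 9): Z3 — cost 9×2 = 18
  Shipping 239, fixed 267 → total 506.
  Any other capacity-feasible assignment to {F-α, F-β} ships for at least 239.
Total demand is 40 and no other set of sites has combined capacity ≥ 40, so {F-α, F-β} is the only feasible choice of open sites. Minimum: 506.

506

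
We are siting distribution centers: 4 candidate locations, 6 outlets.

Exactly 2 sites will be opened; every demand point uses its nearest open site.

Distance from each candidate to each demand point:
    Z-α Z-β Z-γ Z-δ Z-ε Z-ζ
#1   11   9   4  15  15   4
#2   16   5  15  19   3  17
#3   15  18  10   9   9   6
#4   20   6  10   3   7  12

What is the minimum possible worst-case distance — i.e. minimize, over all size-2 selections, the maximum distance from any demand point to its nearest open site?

Open {#1, #3}.
  Farthest demand point is Z-α at distance 11 (to #1); all others are ≤ 11.
With {#1, #4} the worst case is 11.
With {#1, #2} the worst case is 15.
No size-2 selection achieves below 11.

11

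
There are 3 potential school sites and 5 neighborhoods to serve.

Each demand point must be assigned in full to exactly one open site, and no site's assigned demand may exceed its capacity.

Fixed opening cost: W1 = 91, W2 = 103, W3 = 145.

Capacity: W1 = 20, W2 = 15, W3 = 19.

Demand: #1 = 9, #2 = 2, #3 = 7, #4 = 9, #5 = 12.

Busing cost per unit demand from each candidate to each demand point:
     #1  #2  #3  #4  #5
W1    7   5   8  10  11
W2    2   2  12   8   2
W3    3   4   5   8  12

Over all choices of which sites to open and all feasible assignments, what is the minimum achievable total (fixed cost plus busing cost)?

519

Open {W1, W2, W3}; cheapest assignment that respects the capacities:
  W1 (cap 20, load 9): #4 — cost 9×10 = 90
  W2 (cap 15, load 14): #2, #5 — cost 2×2 + 12×2 = 28
  W3 (cap 19, load 16): #1, #3 — cost 9×3 + 7×5 = 62
  Shipping 180, fixed 339 → total 519.
  Any other capacity-feasible assignment to {W1, W2, W3} ships for at least 180.
Compare {W1, W3}: its best feasible assignment gives total 578.
Every other set of open sites that can feasibly serve all demand totals ≥ 578 even under its best assignment. Minimum: 519.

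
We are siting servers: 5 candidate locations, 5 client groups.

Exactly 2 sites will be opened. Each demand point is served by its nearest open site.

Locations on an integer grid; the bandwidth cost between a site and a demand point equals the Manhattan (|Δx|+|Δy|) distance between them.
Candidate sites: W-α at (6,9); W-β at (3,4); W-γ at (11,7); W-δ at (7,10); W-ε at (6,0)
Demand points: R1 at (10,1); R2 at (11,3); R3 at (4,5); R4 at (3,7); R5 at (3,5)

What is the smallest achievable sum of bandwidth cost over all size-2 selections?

Open {W-β, W-γ}.
  R1→W-γ 7, R2→W-γ 4, R3→W-β 2, R4→W-β 3, R5→W-β 1  ⇒ total 17.
Compare {W-β, W-ε}: total 19.
Compare {W-α, W-β}: total 25.
No size-2 selection does better; minimum is 17.

17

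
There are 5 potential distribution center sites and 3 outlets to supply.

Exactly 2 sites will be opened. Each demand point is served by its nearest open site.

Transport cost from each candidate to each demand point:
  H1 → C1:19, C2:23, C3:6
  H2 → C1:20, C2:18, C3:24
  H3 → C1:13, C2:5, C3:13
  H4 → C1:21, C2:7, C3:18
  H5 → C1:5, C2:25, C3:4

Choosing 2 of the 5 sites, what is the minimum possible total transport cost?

Open {H3, H5}.
  C1→H5 5, C2→H3 5, C3→H5 4  ⇒ total 14.
Compare {H4, H5}: total 16.
Compare {H1, H3}: total 24.
No size-2 selection does better; minimum is 14.

14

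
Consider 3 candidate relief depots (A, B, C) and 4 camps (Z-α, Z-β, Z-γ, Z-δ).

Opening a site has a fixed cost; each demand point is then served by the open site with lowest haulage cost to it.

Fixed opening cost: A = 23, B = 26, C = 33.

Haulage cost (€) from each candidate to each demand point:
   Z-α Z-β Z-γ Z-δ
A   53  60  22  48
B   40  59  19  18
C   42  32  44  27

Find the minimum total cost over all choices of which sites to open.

Open {B}: assign each demand point to its cheapest open site.
  Z-α→B 40, Z-β→B 59, Z-γ→B 19, Z-δ→B 18
  haulage cost 136, fixed 26 → total 162.
Compare {B, C}: haulage cost 109 + fixed 59 = 168.
Compare {C}: haulage cost 145 + fixed 33 = 178.
Compare {A, C}: haulage cost 123 + fixed 56 = 179.
All other subsets cost ≥ 168. Minimum total cost: 162.

162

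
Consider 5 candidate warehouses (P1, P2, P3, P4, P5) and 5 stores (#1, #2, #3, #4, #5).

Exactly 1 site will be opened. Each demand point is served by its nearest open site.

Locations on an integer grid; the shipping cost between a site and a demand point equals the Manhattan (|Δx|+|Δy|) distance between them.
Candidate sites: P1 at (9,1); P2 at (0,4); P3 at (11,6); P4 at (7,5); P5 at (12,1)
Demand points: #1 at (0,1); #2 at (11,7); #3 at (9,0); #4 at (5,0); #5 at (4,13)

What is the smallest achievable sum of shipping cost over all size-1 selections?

40

Open {P1}.
  #1→P1 9, #2→P1 8, #3→P1 1, #4→P1 5, #5→P1 17  ⇒ total 40.
Compare {P4}: total 42.
Compare {P3}: total 51.
No size-1 selection does better; minimum is 40.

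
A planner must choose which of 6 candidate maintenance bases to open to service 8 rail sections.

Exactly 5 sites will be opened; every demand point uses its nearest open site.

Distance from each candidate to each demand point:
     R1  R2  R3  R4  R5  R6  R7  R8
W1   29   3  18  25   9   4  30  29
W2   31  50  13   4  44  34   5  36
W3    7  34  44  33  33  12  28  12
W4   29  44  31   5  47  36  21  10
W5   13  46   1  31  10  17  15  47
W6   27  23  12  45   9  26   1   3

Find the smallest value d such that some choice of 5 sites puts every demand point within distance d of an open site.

9

Open {W1, W2, W3, W5, W6}.
  Farthest demand point is R5 at distance 9 (to W1); all others are ≤ 9.
With {W1, W3, W4, W5, W6} the worst case is 9.
With {W1, W2, W3, W4, W5} the worst case is 10.
No size-5 selection achieves below 9.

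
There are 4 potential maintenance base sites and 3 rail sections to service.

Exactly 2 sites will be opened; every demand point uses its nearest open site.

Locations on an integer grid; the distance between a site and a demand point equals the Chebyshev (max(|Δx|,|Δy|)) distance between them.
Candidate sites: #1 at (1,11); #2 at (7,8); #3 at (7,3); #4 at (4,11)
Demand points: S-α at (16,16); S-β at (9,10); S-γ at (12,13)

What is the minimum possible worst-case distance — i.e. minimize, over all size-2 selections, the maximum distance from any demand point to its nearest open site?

Open {#1, #2}.
  Farthest demand point is S-α at distance 9 (to #2); all others are ≤ 9.
With {#2, #3} the worst case is 9.
With {#2, #4} the worst case is 9.
No size-2 selection achieves below 9.

9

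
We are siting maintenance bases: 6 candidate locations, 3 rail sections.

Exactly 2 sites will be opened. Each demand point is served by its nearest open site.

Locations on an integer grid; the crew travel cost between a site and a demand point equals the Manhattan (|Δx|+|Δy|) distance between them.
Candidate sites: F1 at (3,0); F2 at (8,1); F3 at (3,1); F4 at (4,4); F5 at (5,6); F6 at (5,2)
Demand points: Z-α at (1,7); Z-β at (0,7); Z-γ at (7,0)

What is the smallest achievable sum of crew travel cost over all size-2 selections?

13

Open {F2, F5}.
  Z-α→F5 5, Z-β→F5 6, Z-γ→F2 2  ⇒ total 13.
Compare {F1, F5}: total 15.
Compare {F2, F4}: total 15.
No size-2 selection does better; minimum is 13.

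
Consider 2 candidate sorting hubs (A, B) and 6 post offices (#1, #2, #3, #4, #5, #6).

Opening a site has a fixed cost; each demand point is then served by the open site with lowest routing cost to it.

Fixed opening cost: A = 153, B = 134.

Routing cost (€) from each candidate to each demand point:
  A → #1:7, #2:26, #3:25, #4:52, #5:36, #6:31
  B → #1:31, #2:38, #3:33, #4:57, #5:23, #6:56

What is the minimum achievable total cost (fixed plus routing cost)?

Open {A}: assign each demand point to its cheapest open site.
  #1→A 7, #2→A 26, #3→A 25, #4→A 52, #5→A 36, #6→A 31
  routing cost 177, fixed 153 → total 330.
Compare {B}: routing cost 238 + fixed 134 = 372.
Compare {A, B}: routing cost 164 + fixed 287 = 451.

330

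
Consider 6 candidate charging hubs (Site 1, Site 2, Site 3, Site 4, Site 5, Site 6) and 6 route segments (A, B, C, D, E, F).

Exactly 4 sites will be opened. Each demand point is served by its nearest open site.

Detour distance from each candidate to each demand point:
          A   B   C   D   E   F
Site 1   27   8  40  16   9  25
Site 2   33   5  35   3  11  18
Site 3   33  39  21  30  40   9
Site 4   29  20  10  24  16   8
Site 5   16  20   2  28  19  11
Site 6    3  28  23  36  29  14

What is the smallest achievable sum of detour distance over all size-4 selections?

Open {Site 2, Site 4, Site 5, Site 6}.
  A→Site 6 3, B→Site 2 5, C→Site 5 2, D→Site 2 3, E→Site 2 11, F→Site 4 8  ⇒ total 32.
Compare {Site 1, Site 2, Site 5, Site 6}: total 33.
Compare {Site 2, Site 3, Site 5, Site 6}: total 33.
No size-4 selection does better; minimum is 32.

32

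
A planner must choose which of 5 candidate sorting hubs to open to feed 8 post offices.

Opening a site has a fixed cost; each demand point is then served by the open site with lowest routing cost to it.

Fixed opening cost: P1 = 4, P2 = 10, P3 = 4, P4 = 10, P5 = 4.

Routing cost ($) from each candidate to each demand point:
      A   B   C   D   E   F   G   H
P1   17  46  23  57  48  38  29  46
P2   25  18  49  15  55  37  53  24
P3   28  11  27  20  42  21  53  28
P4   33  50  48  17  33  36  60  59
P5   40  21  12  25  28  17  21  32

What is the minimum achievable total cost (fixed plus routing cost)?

Open {P1, P3, P5}: assign each demand point to its cheapest open site.
  A→P1 17, B→P3 11, C→P5 12, D→P3 20, E→P5 28, F→P5 17, G→P5 21, H→P3 28
  routing cost 154, fixed 12 → total 166.
Compare {P1, P2, P3, P5}: routing cost 145 + fixed 22 = 167.
Compare {P1, P2, P5}: routing cost 152 + fixed 18 = 170.
Compare {P2, P3, P5}: routing cost 153 + fixed 18 = 171.
All other subsets cost ≥ 167. Minimum total cost: 166.

166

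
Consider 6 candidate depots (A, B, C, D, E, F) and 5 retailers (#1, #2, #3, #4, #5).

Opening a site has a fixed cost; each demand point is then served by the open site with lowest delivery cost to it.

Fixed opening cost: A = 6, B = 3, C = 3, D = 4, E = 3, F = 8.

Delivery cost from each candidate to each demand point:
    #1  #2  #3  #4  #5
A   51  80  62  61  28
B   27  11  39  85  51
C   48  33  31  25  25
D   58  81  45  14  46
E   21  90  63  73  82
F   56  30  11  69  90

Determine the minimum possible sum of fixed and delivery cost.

103

Open {B, C, D, E, F}: assign each demand point to its cheapest open site.
  #1→E 21, #2→B 11, #3→F 11, #4→D 14, #5→C 25
  delivery cost 82, fixed 21 → total 103.
Compare {B, C, D, F}: delivery cost 88 + fixed 18 = 106.
Compare {A, B, D, E, F}: delivery cost 85 + fixed 24 = 109.
Compare {A, B, C, D, E, F}: delivery cost 82 + fixed 27 = 109.
All other subsets cost ≥ 106. Minimum total cost: 103.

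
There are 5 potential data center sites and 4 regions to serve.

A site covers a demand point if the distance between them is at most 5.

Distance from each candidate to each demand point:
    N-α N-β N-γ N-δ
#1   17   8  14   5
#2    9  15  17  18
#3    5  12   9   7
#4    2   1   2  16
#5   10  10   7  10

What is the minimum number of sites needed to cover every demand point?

2

Coverage sets (demand points within 5 of each site):
  #1: {N-δ}
  #2: {}
  #3: {N-α}
  #4: {N-α, N-β, N-γ}
  #5: {}
No single site covers all 4 demand points.
But {#1, #4} covers everything, so the minimum is 2.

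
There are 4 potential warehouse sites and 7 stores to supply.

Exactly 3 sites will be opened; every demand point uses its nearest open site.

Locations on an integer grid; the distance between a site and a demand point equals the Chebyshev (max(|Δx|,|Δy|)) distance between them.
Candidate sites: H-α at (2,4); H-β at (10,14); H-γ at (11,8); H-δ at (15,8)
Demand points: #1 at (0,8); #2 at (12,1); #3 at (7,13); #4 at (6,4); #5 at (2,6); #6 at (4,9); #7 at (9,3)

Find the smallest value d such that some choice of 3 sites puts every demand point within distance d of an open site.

7

Open {H-α, H-β, H-γ}.
  Farthest demand point is #2 at distance 7 (to H-γ); all others are ≤ 7.
With {H-α, H-β, H-δ} the worst case is 7.
With {H-α, H-γ, H-δ} the worst case is 7.
No size-3 selection achieves below 7.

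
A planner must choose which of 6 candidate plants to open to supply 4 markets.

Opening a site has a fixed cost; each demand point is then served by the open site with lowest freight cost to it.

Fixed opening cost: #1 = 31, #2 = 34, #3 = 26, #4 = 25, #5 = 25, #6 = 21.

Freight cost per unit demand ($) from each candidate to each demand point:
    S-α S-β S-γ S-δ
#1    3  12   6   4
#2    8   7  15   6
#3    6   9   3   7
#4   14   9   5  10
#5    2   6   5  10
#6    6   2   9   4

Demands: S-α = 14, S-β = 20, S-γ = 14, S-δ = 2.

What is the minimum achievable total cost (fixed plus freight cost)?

Open {#3, #5, #6}: assign each demand point to its cheapest open site.
  S-α→#5 14×2=28, S-β→#6 20×2=40, S-γ→#3 14×3=42, S-δ→#6 2×4=8
  freight cost 118, fixed 72 → total 190.
Compare {#5, #6}: freight cost 146 + fixed 46 = 192.
Compare {#1, #3, #6}: freight cost 132 + fixed 78 = 210.
Compare {#3, #4, #5, #6}: freight cost 118 + fixed 97 = 215.
All other subsets cost ≥ 192. Minimum total cost: 190.

190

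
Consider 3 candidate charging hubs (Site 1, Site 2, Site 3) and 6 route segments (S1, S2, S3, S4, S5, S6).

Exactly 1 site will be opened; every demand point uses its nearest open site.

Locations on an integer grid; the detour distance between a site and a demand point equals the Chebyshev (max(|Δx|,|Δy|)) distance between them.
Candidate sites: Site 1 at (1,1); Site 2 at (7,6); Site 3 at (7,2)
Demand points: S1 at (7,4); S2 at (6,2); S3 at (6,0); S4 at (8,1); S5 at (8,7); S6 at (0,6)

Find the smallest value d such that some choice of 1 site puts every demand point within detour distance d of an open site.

Open {Site 1}.
  Farthest demand point is S4 at detour distance 7 (to Site 1); all others are ≤ 7.
With {Site 2} the worst case is 7.
With {Site 3} the worst case is 7.
No size-1 selection achieves below 7.

7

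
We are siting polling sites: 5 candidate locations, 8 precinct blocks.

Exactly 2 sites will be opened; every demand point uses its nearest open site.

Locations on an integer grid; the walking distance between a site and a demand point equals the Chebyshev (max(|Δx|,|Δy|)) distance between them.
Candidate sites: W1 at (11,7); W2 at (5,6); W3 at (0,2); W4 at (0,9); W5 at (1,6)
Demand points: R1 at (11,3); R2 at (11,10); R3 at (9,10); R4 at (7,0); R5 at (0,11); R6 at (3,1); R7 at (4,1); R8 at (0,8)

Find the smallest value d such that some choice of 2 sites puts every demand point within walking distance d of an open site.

6

Open {W1, W2}.
  Farthest demand point is R4 at walking distance 6 (to W2); all others are ≤ 6.
With {W1, W5} the worst case is 6.
With {W2, W3} the worst case is 6.
No size-2 selection achieves below 6.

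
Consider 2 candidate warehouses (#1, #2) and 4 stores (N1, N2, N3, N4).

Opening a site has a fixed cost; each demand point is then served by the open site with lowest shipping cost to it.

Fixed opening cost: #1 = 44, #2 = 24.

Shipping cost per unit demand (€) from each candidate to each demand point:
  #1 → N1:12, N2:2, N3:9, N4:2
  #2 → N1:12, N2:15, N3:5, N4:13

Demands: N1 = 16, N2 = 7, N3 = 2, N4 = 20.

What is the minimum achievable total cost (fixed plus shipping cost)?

Open {#1}: assign each demand point to its cheapest open site.
  N1→#1 16×12=192, N2→#1 7×2=14, N3→#1 2×9=18, N4→#1 20×2=40
  shipping cost 264, fixed 44 → total 308.
Compare {#1, #2}: shipping cost 256 + fixed 68 = 324.
Compare {#2}: shipping cost 567 + fixed 24 = 591.

308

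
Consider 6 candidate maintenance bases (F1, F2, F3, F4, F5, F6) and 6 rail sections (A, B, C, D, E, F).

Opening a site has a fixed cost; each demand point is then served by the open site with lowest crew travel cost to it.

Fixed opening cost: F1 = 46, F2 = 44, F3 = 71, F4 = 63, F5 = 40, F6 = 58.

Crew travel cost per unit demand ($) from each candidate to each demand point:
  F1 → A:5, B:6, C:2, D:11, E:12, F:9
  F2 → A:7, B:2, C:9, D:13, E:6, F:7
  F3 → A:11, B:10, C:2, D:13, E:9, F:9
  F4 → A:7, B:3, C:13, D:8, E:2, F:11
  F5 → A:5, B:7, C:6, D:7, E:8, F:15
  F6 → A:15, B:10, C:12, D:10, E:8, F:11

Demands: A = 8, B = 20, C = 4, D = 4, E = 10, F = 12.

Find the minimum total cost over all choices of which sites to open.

360

Open {F2, F5}: assign each demand point to its cheapest open site.
  A→F5 8×5=40, B→F2 20×2=40, C→F5 4×6=24, D→F5 4×7=28, E→F2 10×6=60, F→F2 12×7=84
  crew travel cost 276, fixed 84 → total 360.
Compare {F1, F2}: crew travel cost 276 + fixed 90 = 366.
Compare {F2}: crew travel cost 328 + fixed 44 = 372.
Compare {F2, F4}: crew travel cost 268 + fixed 107 = 375.
All other subsets cost ≥ 366. Minimum total cost: 360.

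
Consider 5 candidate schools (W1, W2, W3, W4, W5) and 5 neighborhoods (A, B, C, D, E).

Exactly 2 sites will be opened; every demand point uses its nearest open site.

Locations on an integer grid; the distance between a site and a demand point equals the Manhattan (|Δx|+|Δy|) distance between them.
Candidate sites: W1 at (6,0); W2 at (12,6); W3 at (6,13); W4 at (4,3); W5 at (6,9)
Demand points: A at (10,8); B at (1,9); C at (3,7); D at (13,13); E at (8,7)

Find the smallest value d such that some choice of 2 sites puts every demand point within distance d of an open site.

7

Open {W3, W5}.
  Farthest demand point is D at distance 7 (to W3); all others are ≤ 7.
With {W2, W5} the worst case is 8.
With {W1, W3} the worst case is 9.
No size-2 selection achieves below 7.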